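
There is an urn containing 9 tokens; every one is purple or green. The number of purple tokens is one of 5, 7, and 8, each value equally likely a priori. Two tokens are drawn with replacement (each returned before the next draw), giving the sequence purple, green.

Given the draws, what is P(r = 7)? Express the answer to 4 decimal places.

0.3333

For each hypothesis, P(data | H) works out to: P(data | r = 5) = (5/9)(4/9) = 20/81; P(data | r = 7) = (7/9)(2/9) = 14/81; P(data | r = 8) = (8/9)(1/9) = 8/81.
Weighting by the prior gives 1/3 · 20/81 = 20/243, 1/3 · 14/81 = 14/243, 1/3 · 8/81 = 8/243; with total 14/81.
So P(r = 7 | data) = (14/243) / (14/81) = 1/3.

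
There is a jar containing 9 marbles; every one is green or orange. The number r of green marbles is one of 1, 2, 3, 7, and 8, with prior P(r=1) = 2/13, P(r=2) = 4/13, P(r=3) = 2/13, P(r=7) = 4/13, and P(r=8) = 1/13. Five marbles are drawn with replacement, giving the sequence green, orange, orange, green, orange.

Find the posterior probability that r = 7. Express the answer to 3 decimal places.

For each hypothesis, P(data | H) works out to: P(data | r = 1) = (1/9)(8/9)(8/9)(1/9)(8/9) = 0.0086708; P(data | r = 2) = (2/9)(7/9)(7/9)(2/9)(7/9) = 0.023235; P(data | r = 3) = (3/9)(6/9)(6/9)(3/9)(6/9) = 0.032922; P(data | r = 7) = (7/9)(2/9)(2/9)(7/9)(2/9) = 0.0066386; P(data | r = 8) = (8/9)(1/9)(1/9)(8/9)(1/9) = 0.0010838.
Multiplying each by its prior: 2/13 · 0.0086708 = 0.001334, 4/13 · 0.023235 = 0.0071492, 2/13 · 0.032922 = 0.0050649, 4/13 · 0.0066386 = 0.0020426, 1/13 · 0.0010838 = 8.3373e-05; summing to 0.015674.
By Bayes' rule, P(r = 7 | data) = (0.0020426) / (0.015674) = 0.13032.

0.130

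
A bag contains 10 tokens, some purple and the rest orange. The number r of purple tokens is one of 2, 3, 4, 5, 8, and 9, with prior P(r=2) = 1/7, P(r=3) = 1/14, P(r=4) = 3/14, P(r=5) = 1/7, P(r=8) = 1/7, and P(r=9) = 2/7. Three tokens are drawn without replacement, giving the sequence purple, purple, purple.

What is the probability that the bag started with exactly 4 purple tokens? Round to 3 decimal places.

0.025

Compute the likelihood of the observed sequence for each case: P(data | r = 2) = (2/10)(1/9)(0/8) = 0; P(data | r = 3) = (3/10)(2/9)(1/8) = 0.0083333; P(data | r = 4) = (4/10)(3/9)(2/8) = 0.033333; P(data | r = 5) = (5/10)(4/9)(3/8) = 0.083333; P(data | r = 8) = (8/10)(7/9)(6/8) = 0.46667; P(data | r = 9) = (9/10)(8/9)(7/8) = 0.7.
Weighting by the prior gives 1/7 · 0 = 0, 1/14 · 0.0083333 = 0.00059524, 3/14 · 0.033333 = 0.0071429, 1/7 · 0.083333 = 0.011905, 1/7 · 0.46667 = 0.066667, 2/7 · 0.7 = 0.2; with total 0.28631.
So P(r = 4 | data) = (0.0071429) / (0.28631) = 0.024948.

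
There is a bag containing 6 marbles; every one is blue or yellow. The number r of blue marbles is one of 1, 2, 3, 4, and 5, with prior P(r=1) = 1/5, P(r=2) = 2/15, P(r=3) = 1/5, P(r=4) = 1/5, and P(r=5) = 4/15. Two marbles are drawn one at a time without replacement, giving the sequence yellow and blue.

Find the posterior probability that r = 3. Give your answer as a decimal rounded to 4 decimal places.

Under each hypothesis, the probability of the observed sequence is: P(data | r = 1) = (5/6)(1/5) = 1/6; P(data | r = 2) = (4/6)(2/5) = 4/15; P(data | r = 3) = (3/6)(3/5) = 3/10; P(data | r = 4) = (2/6)(4/5) = 4/15; P(data | r = 5) = (1/6)(5/5) = 1/6.
Weighting by the prior gives 1/5 · 1/6 = 1/30, 2/15 · 4/15 = 8/225, 1/5 · 3/10 = 3/50, 1/5 · 4/15 = 4/75, 4/15 · 1/6 = 2/45; these sum to 17/75.
Therefore the posterior P(r = 3 | data) = (3/50) / (17/75) = 9/34.

0.2647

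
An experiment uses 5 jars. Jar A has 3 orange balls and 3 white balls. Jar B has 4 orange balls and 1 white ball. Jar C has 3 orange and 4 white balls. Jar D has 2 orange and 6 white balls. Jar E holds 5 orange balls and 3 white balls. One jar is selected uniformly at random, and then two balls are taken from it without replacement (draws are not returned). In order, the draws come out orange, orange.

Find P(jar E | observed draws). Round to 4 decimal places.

The likelihood of the observed sequence under each hypothesis: P(data | jar A) = (3/6)(2/5) = 1/5; P(data | jar B) = (4/5)(3/4) = 3/5; P(data | jar C) = (3/7)(2/6) = 1/7; P(data | jar D) = (2/8)(1/7) = 1/28; P(data | jar E) = (5/8)(4/7) = 5/14.
Weighting by the prior gives 1/5 · 1/5 = 1/25, 1/5 · 3/5 = 3/25, 1/5 · 1/7 = 1/35, 1/5 · 1/28 = 1/140, 1/5 · 5/14 = 1/14; summing to 187/700.
By Bayes' rule, P(jar E | data) = (1/14) / (187/700) = 50/187.

0.2674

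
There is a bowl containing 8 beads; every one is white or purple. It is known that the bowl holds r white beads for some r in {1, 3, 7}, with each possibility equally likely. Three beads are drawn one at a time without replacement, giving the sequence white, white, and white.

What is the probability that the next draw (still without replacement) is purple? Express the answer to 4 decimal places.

0.2222

The likelihood of the observed sequence under each hypothesis: P(data | r = 1) = (1/8)(0/7) = 0; P(data | r = 3) = (3/8)(2/7)(1/6) = 1/56; P(data | r = 7) = (7/8)(6/7)(5/6) = 5/8.
Weighting by the prior gives 1/3 · 0 = 0, 1/3 · 1/56 = 1/168, 1/3 · 5/8 = 5/24; these sum to 3/14.
The posterior is then P(r = 1 | data) = 0, P(r = 3 | data) = 1/36, P(r = 7 | data) = 35/36.
The predictive probability is P(purple next | data) = (1)(1/36) + (1/5)(35/36) = 2/9.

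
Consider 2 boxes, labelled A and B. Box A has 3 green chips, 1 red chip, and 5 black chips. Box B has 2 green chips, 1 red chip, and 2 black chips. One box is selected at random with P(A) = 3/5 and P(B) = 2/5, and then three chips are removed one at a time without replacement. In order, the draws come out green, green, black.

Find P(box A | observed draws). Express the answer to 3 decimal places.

Under each hypothesis, the probability of the observed sequence is: P(data | box A) = (3/9)(2/8)(5/7) = 0.059524; P(data | box B) = (2/5)(1/4)(2/3) = 0.066667.
The prior-weighted likelihoods are 3/5 · 0.059524 = 0.035714, 2/5 · 0.066667 = 0.026667; these sum to 0.062381.
By Bayes' rule, P(box A | data) = (0.035714) / (0.062381) = 0.57252.

0.573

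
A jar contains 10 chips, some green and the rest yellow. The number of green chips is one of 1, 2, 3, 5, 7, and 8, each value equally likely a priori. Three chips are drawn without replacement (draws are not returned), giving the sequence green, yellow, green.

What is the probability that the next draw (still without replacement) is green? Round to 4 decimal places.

The likelihood of the observed sequence under each hypothesis: P(data | r = 1) = (1/10)(9/9)(0/8) = 0; P(data | r = 2) = (2/10)(8/9)(1/8) = 1/45; P(data | r = 3) = (3/10)(7/9)(2/8) = 7/120; P(data | r = 5) = (5/10)(5/9)(4/8) = 5/36; P(data | r = 7) = (7/10)(3/9)(6/8) = 7/40; P(data | r = 8) = (8/10)(2/9)(7/8) = 7/45.
Weighting by the prior gives 1/6 · 0 = 0, 1/6 · 1/45 = 1/270, 1/6 · 7/120 = 7/720, 1/6 · 5/36 = 5/216, 1/6 · 7/40 = 7/240, 1/6 · 7/45 = 7/270; these sum to 11/120.
Normalising, the posterior is P(r = 1 | data) = 0, P(r = 2 | data) = 4/99, P(r = 3 | data) = 7/66, P(r = 5 | data) = 25/99, P(r = 7 | data) = 7/22, P(r = 8 | data) = 28/99.
Averaging over the posterior, P(green next | data) = (0)(4/99) + (1/7)(7/66) + (3/7)(25/99) + (5/7)(7/22) + (6/7)(28/99) = 137/231.

0.5931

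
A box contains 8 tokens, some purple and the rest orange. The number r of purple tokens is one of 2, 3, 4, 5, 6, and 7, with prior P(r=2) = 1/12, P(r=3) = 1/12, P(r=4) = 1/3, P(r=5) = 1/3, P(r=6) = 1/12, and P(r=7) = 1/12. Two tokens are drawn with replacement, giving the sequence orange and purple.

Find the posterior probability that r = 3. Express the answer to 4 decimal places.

0.0882

For each hypothesis, P(data | H) works out to: P(data | r = 2) = (6/8)(2/8) = 3/16; P(data | r = 3) = (5/8)(3/8) = 15/64; P(data | r = 4) = (4/8)(4/8) = 1/4; P(data | r = 5) = (3/8)(5/8) = 15/64; P(data | r = 6) = (2/8)(6/8) = 3/16; P(data | r = 7) = (1/8)(7/8) = 7/64.
Weighting by the prior gives 1/12 · 3/16 = 1/64, 1/12 · 15/64 = 5/256, 1/3 · 1/4 = 1/12, 1/3 · 15/64 = 5/64, 1/12 · 3/16 = 1/64, 1/12 · 7/64 = 7/768; these sum to 85/384.
By Bayes' rule, P(r = 3 | data) = (5/256) / (85/384) = 3/34.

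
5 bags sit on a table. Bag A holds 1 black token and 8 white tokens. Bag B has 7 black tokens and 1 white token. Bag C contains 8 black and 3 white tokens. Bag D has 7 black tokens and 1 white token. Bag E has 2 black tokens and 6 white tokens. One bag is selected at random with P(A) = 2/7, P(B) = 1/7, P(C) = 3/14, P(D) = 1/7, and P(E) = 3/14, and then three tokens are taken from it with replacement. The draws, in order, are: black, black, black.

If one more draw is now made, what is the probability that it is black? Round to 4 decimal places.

0.8225

Compute the likelihood of the observed sequence for each case: P(data | bag A) = (1/9)(1/9)(1/9) = 0.0013717; P(data | bag B) = (7/8)(7/8)(7/8) = 0.66992; P(data | bag C) = (8/11)(8/11)(8/11) = 0.38467; P(data | bag D) = (7/8)(7/8)(7/8) = 0.66992; P(data | bag E) = (2/8)(2/8)(2/8) = 0.015625.
Weighting by the prior gives 2/7 · 0.0013717 = 0.00039193, 1/7 · 0.66992 = 0.095703, 3/14 · 0.38467 = 0.08243, 1/7 · 0.66992 = 0.095703, 3/14 · 0.015625 = 0.0033482; these sum to 0.27758.
Normalising, the posterior is P(bag A | data) = 0.001412, P(bag B | data) = 0.34478, P(bag C | data) = 0.29696, P(bag D | data) = 0.34478, P(bag E | data) = 0.012062.
So P(black next | data) = Σ P(black next | H) P(H | data) = (1/9)(0.001412) + (7/8)(0.34478) + (8/11)(0.29696) + (7/8)(0.34478) + (1/4)(0.012062) = 0.82251.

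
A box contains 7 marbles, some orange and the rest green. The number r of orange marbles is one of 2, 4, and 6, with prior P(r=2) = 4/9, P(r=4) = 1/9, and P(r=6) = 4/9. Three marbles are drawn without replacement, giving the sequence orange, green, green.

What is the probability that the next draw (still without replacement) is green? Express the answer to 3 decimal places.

0.685

Under each hypothesis, the probability of the observed sequence is: P(data | r = 2) = (2/7)(5/6)(4/5) = 4/21; P(data | r = 4) = (4/7)(3/6)(2/5) = 4/35; P(data | r = 6) = (6/7)(1/6)(0/5) = 0.
The prior-weighted likelihoods are 4/9 · 4/21 = 16/189, 1/9 · 4/35 = 4/315, 4/9 · 0 = 0; with total 92/945.
Dividing through by the total gives posterior P(r = 2 | data) = 20/23, P(r = 4 | data) = 3/23, P(r = 6 | data) = 0.
Averaging over the posterior, P(green next | data) = (3/4)(20/23) + (1/4)(3/23) = 63/92.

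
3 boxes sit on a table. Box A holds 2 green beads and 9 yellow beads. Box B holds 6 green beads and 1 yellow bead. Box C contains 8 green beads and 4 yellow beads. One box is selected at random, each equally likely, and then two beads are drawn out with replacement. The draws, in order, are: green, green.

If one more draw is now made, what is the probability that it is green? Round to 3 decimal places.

The likelihood of the observed sequence under each hypothesis: P(data | box A) = (2/11)(2/11) = 0.033058; P(data | box B) = (6/7)(6/7) = 0.73469; P(data | box C) = (8/12)(8/12) = 0.44444.
The prior-weighted likelihoods are 1/3 · 0.033058 = 0.011019, 1/3 · 0.73469 = 0.2449, 1/3 · 0.44444 = 0.14815; with total 0.40407.
Dividing through by the total gives posterior P(box A | data) = 0.027271, P(box B | data) = 0.60608, P(box C | data) = 0.36664.
Averaging over the posterior, P(green next | data) = (2/11)(0.027271) + (6/7)(0.60608) + (2/3)(0.36664) = 0.76889.

0.769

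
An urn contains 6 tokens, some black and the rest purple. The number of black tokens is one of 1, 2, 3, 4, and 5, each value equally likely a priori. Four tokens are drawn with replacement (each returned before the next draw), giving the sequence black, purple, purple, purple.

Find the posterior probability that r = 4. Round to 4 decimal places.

0.0863

The likelihood of the observed sequence under each hypothesis: P(data | r = 1) = (1/6)(5/6)(5/6)(5/6) = 0.096451; P(data | r = 2) = (2/6)(4/6)(4/6)(4/6) = 0.098765; P(data | r = 3) = (3/6)(3/6)(3/6)(3/6) = 0.0625; P(data | r = 4) = (4/6)(2/6)(2/6)(2/6) = 0.024691; P(data | r = 5) = (5/6)(1/6)(1/6)(1/6) = 0.003858.
Weighting by the prior gives 1/5 · 0.096451 = 0.01929, 1/5 · 0.098765 = 0.019753, 1/5 · 0.0625 = 0.0125, 1/5 · 0.024691 = 0.0049383, 1/5 · 0.003858 = 0.0007716; these sum to 0.057253.
Hence P(r = 4 | data) = (0.0049383) / (0.057253) = 0.086253.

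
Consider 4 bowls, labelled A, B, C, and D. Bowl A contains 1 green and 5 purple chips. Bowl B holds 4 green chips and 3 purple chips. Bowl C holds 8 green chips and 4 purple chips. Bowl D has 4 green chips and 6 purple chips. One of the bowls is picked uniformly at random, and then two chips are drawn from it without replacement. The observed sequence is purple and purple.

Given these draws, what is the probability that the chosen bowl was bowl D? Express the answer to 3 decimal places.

0.270

Under each hypothesis, the probability of the observed sequence is: P(data | bowl A) = (5/6)(4/5) = 2/3; P(data | bowl B) = (3/7)(2/6) = 1/7; P(data | bowl C) = (4/12)(3/11) = 1/11; P(data | bowl D) = (6/10)(5/9) = 1/3.
The prior-weighted likelihoods are 1/4 · 2/3 = 1/6, 1/4 · 1/7 = 1/28, 1/4 · 1/11 = 1/44, 1/4 · 1/3 = 1/12; summing to 95/308.
So P(bowl D | data) = (1/12) / (95/308) = 77/285.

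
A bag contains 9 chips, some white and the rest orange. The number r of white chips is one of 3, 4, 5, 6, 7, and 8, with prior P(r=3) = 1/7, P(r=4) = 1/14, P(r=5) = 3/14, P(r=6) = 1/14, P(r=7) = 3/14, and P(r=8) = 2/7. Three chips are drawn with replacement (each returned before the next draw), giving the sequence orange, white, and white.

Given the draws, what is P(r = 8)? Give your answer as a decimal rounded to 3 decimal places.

0.223

Compute the likelihood of the observed sequence for each case: P(data | r = 3) = (6/9)(3/9)(3/9) = 0.074074; P(data | r = 4) = (5/9)(4/9)(4/9) = 0.10974; P(data | r = 5) = (4/9)(5/9)(5/9) = 0.13717; P(data | r = 6) = (3/9)(6/9)(6/9) = 0.14815; P(data | r = 7) = (2/9)(7/9)(7/9) = 0.13443; P(data | r = 8) = (1/9)(8/9)(8/9) = 0.087791.
The prior-weighted likelihoods are 1/7 · 0.074074 = 0.010582, 1/14 · 0.10974 = 0.0078385, 3/14 · 0.13717 = 0.029394, 1/14 · 0.14815 = 0.010582, 3/14 · 0.13443 = 0.028807, 2/7 · 0.087791 = 0.025083; summing to 0.11229.
So P(r = 8 | data) = (0.025083) / (0.11229) = 0.22339.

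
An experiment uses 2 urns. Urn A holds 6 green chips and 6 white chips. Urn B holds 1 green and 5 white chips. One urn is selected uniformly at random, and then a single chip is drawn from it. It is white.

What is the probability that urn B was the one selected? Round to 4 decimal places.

For each hypothesis, P(data | H) works out to: P(data | urn A) = (6/12) = 1/2; P(data | urn B) = (5/6) = 5/6.
The prior-weighted likelihoods are 1/2 · 1/2 = 1/4, 1/2 · 5/6 = 5/12; with total 2/3.
Hence P(urn B | data) = (5/12) / (2/3) = 5/8.

0.6250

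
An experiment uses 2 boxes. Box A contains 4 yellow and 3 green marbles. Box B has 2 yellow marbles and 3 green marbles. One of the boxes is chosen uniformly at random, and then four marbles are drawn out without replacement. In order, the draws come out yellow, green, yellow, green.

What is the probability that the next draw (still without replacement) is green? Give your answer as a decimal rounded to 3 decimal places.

0.692

The likelihood of the observed sequence under each hypothesis: P(data | box A) = (4/7)(3/6)(3/5)(2/4) = 3/35; P(data | box B) = (2/5)(3/4)(1/3)(2/2) = 1/10.
The prior-weighted likelihoods are 1/2 · 3/35 = 3/70, 1/2 · 1/10 = 1/20; these sum to 13/140.
The posterior is then P(box A | data) = 6/13, P(box B | data) = 7/13.
So P(green next | data) = Σ P(green next | H) P(H | data) = (1/3)(6/13) + (1)(7/13) = 9/13.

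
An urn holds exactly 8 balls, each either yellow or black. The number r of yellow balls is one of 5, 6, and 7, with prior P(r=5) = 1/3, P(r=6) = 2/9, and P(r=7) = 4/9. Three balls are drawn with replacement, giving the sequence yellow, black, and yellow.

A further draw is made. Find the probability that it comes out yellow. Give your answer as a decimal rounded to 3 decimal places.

Under each hypothesis, the probability of the observed sequence is: P(data | r = 5) = (5/8)(3/8)(5/8) = 0.14648; P(data | r = 6) = (6/8)(2/8)(6/8) = 0.14062; P(data | r = 7) = (7/8)(1/8)(7/8) = 0.095703.
Weighting by the prior gives 1/3 · 0.14648 = 0.048828, 2/9 · 0.14062 = 0.03125, 4/9 · 0.095703 = 0.042535; summing to 0.12261.
The posterior is then P(r = 5 | data) = 0.39823, P(r = 6 | data) = 0.25487, P(r = 7 | data) = 0.3469.
Averaging over the posterior, P(yellow next | data) = (5/8)(0.39823) + (3/4)(0.25487) + (7/8)(0.3469) = 0.74358.

0.744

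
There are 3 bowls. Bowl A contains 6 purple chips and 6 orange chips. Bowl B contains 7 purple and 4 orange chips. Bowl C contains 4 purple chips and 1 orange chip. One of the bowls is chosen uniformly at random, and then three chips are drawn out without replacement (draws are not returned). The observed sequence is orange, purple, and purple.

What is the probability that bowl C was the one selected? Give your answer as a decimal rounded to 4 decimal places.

For each hypothesis, P(data | H) works out to: P(data | bowl A) = (6/12)(6/11)(5/10) = 3/22; P(data | bowl B) = (4/11)(7/10)(6/9) = 28/165; P(data | bowl C) = (1/5)(4/4)(3/3) = 1/5.
Weighting by the prior gives 1/3 · 3/22 = 1/22, 1/3 · 28/165 = 28/495, 1/3 · 1/5 = 1/15; with total 167/990.
Therefore the posterior P(bowl C | data) = (1/15) / (167/990) = 66/167.

0.3952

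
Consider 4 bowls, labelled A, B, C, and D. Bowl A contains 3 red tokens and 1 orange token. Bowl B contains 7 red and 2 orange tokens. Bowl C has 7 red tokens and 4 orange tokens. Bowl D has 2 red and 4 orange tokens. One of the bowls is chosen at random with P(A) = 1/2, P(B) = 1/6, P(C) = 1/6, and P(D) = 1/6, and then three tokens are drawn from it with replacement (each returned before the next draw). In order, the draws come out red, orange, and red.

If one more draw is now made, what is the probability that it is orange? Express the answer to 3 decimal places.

0.306

Compute the likelihood of the observed sequence for each case: P(data | bowl A) = (3/4)(1/4)(3/4) = 0.14062; P(data | bowl B) = (7/9)(2/9)(7/9) = 0.13443; P(data | bowl C) = (7/11)(4/11)(7/11) = 0.14726; P(data | bowl D) = (2/6)(4/6)(2/6) = 0.074074.
The prior-weighted likelihoods are 1/2 · 0.14062 = 0.070312, 1/6 · 0.13443 = 0.022405, 1/6 · 0.14726 = 0.024543, 1/6 · 0.074074 = 0.012346; summing to 0.12961.
Dividing through by the total gives posterior P(bowl A | data) = 0.54251, P(bowl B | data) = 0.17287, P(bowl C | data) = 0.18937, P(bowl D | data) = 0.095255.
Averaging over the posterior, P(orange next | data) = (1/4)(0.54251) + (2/9)(0.17287) + (4/11)(0.18937) + (2/3)(0.095255) = 0.30641.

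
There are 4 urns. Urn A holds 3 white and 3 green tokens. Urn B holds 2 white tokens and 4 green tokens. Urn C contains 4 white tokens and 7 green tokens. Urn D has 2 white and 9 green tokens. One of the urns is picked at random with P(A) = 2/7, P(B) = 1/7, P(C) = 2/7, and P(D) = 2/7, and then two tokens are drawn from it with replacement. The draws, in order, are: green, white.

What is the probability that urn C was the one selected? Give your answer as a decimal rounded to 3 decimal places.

0.312

The likelihood of the observed sequence under each hypothesis: P(data | urn A) = (3/6)(3/6) = 0.25; P(data | urn B) = (4/6)(2/6) = 0.22222; P(data | urn C) = (7/11)(4/11) = 0.2314; P(data | urn D) = (9/11)(2/11) = 0.14876.
The prior-weighted likelihoods are 2/7 · 0.25 = 0.071429, 1/7 · 0.22222 = 0.031746, 2/7 · 0.2314 = 0.066116, 2/7 · 0.14876 = 0.042503; summing to 0.21179.
Therefore the posterior P(urn C | data) = (0.066116) / (0.21179) = 0.31217.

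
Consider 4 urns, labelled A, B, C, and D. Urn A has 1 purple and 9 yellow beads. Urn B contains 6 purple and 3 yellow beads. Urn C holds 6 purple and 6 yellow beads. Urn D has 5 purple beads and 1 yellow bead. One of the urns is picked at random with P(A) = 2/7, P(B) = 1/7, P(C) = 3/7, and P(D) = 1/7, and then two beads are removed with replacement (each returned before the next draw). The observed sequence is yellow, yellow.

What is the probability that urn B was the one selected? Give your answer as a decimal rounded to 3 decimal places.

The likelihood of the observed sequence under each hypothesis: P(data | urn A) = (9/10)(9/10) = 0.81; P(data | urn B) = (3/9)(3/9) = 0.11111; P(data | urn C) = (6/12)(6/12) = 0.25; P(data | urn D) = (1/6)(1/6) = 0.027778.
Weighting by the prior gives 2/7 · 0.81 = 0.23143, 1/7 · 0.11111 = 0.015873, 3/7 · 0.25 = 0.10714, 1/7 · 0.027778 = 0.0039683; summing to 0.35841.
Hence P(urn B | data) = (0.015873) / (0.35841) = 0.044287.

0.044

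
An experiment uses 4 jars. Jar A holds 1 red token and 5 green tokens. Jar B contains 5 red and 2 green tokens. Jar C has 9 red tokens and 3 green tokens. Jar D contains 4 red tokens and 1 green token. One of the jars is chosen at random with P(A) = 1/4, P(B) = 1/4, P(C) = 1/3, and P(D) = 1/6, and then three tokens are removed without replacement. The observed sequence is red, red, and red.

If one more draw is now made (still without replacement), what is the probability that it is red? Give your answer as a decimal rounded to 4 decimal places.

For each hypothesis, P(data | H) works out to: P(data | jar A) = (1/6)(0/5) = 0; P(data | jar B) = (5/7)(4/6)(3/5) = 0.28571; P(data | jar C) = (9/12)(8/11)(7/10) = 0.38182; P(data | jar D) = (4/5)(3/4)(2/3) = 0.4.
Weighting by the prior gives 1/4 · 0 = 0, 1/4 · 0.28571 = 0.071429, 1/3 · 0.38182 = 0.12727, 1/6 · 0.4 = 0.066667; summing to 0.26537.
Normalising, the posterior is P(jar A | data) = 0, P(jar B | data) = 0.26917, P(jar C | data) = 0.47961, P(jar D | data) = 0.25122.
So P(red next | data) = Σ P(red next | H) P(H | data) = (1/2)(0.26917) + (2/3)(0.47961) + (1/2)(0.25122) = 0.57993.

0.5799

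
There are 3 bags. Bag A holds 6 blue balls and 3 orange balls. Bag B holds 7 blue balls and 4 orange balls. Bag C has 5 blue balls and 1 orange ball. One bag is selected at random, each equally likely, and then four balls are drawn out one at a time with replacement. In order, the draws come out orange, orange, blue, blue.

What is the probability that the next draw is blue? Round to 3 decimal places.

0.680

The likelihood of the observed sequence under each hypothesis: P(data | bag A) = (3/9)(3/9)(6/9)(6/9) = 0.049383; P(data | bag B) = (4/11)(4/11)(7/11)(7/11) = 0.053548; P(data | bag C) = (1/6)(1/6)(5/6)(5/6) = 0.01929.
Weighting by the prior gives 1/3 · 0.049383 = 0.016461, 1/3 · 0.053548 = 0.017849, 1/3 · 0.01929 = 0.00643; summing to 0.04074.
The posterior is then P(bag A | data) = 0.40404, P(bag B | data) = 0.43813, P(bag C | data) = 0.15783.
Averaging over the posterior, P(blue next | data) = (2/3)(0.40404) + (7/11)(0.43813) + (5/6)(0.15783) = 0.6797.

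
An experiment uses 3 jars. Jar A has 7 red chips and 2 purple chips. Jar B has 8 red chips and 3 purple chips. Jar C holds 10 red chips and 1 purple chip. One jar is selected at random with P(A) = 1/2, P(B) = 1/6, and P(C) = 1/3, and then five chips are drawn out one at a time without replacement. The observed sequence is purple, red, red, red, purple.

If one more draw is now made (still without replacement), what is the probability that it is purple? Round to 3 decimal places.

For each hypothesis, P(data | H) works out to: P(data | jar A) = (2/9)(7/8)(6/7)(5/6)(1/5) = 0.027778; P(data | jar B) = (3/11)(8/10)(7/9)(6/8)(2/7) = 0.036364; P(data | jar C) = (1/11)(10/10)(9/9)(8/8)(0/7) = 0.
The prior-weighted likelihoods are 1/2 · 0.027778 = 0.013889, 1/6 · 0.036364 = 0.0060606, 1/3 · 0 = 0; summing to 0.019949.
Dividing through by the total gives posterior P(jar A | data) = 0.6962, P(jar B | data) = 0.3038, P(jar C | data) = 0.
Averaging over the posterior, P(purple next | data) = (0)(0.6962) + (1/6)(0.3038) = 0.050633.

0.051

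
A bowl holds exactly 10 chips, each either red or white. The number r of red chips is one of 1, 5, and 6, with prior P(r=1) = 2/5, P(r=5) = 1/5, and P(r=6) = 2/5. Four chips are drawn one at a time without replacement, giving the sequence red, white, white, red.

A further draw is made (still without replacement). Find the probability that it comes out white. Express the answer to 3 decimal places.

The likelihood of the observed sequence under each hypothesis: P(data | r = 1) = (1/10)(9/9)(8/8)(0/7) = 0; P(data | r = 5) = (5/10)(5/9)(4/8)(4/7) = 5/63; P(data | r = 6) = (6/10)(4/9)(3/8)(5/7) = 1/14.
Weighting by the prior gives 2/5 · 0 = 0, 1/5 · 5/63 = 1/63, 2/5 · 1/14 = 1/35; with total 2/45.
Normalising, the posterior is P(r = 1 | data) = 0, P(r = 5 | data) = 5/14, P(r = 6 | data) = 9/14.
The predictive probability is P(white next | data) = (1/2)(5/14) + (1/3)(9/14) = 11/28.

0.393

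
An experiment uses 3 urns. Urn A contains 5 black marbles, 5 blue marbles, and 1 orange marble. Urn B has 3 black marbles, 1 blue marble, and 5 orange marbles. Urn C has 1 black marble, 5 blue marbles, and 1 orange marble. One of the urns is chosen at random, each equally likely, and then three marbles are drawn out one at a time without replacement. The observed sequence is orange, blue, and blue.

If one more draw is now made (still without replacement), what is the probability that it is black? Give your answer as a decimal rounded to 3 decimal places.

0.316

Under each hypothesis, the probability of the observed sequence is: P(data | urn A) = (1/11)(5/10)(4/9) = 0.020202; P(data | urn B) = (5/9)(1/8)(0/7) = 0; P(data | urn C) = (1/7)(5/6)(4/5) = 0.095238.
Multiplying each by its prior: 1/3 · 0.020202 = 0.006734, 1/3 · 0 = 0, 1/3 · 0.095238 = 0.031746; with total 0.03848.
The posterior is then P(urn A | data) = 0.175, P(urn B | data) = 0, P(urn C | data) = 0.825.
So P(black next | data) = Σ P(black next | H) P(H | data) = (5/8)(0.175) + (1/4)(0.825) = 0.31562.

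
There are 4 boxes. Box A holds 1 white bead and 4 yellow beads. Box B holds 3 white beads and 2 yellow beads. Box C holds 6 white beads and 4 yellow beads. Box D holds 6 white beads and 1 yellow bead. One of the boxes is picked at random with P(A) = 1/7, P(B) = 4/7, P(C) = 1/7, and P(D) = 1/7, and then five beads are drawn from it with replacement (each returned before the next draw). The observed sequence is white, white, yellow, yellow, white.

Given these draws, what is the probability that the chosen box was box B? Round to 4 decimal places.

Under each hypothesis, the probability of the observed sequence is: P(data | box A) = (1/5)(1/5)(4/5)(4/5)(1/5) = 0.00512; P(data | box B) = (3/5)(3/5)(2/5)(2/5)(3/5) = 0.03456; P(data | box C) = (6/10)(6/10)(4/10)(4/10)(6/10) = 0.03456; P(data | box D) = (6/7)(6/7)(1/7)(1/7)(6/7) = 0.012852.
Weighting by the prior gives 1/7 · 0.00512 = 0.00073143, 4/7 · 0.03456 = 0.019749, 1/7 · 0.03456 = 0.0049371, 1/7 · 0.012852 = 0.001836; summing to 0.027253.
Hence P(box B | data) = (0.019749) / (0.027253) = 0.72464.

0.7246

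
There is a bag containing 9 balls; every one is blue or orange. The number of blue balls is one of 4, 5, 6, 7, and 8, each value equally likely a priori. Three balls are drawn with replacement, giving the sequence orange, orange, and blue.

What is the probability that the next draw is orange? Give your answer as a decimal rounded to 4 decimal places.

For each hypothesis, P(data | H) works out to: P(data | r = 4) = (5/9)(5/9)(4/9) = 0.13717; P(data | r = 5) = (4/9)(4/9)(5/9) = 0.10974; P(data | r = 6) = (3/9)(3/9)(6/9) = 0.074074; P(data | r = 7) = (2/9)(2/9)(7/9) = 0.038409; P(data | r = 8) = (1/9)(1/9)(8/9) = 0.010974.
Multiplying each by its prior: 1/5 · 0.13717 = 0.027435, 1/5 · 0.10974 = 0.021948, 1/5 · 0.074074 = 0.014815, 1/5 · 0.038409 = 0.0076818, 1/5 · 0.010974 = 0.0021948; these sum to 0.074074.
Normalising, the posterior is P(r = 4 | data) = 0.37037, P(r = 5 | data) = 0.2963, P(r = 6 | data) = 0.2, P(r = 7 | data) = 0.1037, P(r = 8 | data) = 0.02963.
The predictive probability is P(orange next | data) = (5/9)(0.37037) + (4/9)(0.2963) + (1/3)(0.2) + (2/9)(0.1037) + (1/9)(0.02963) = 0.43045.

0.4305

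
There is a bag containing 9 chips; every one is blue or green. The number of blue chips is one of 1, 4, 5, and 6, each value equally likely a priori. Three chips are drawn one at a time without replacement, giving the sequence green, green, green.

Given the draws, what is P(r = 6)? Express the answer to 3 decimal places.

0.014

For each hypothesis, P(data | H) works out to: P(data | r = 1) = (8/9)(7/8)(6/7) = 2/3; P(data | r = 4) = (5/9)(4/8)(3/7) = 5/42; P(data | r = 5) = (4/9)(3/8)(2/7) = 1/21; P(data | r = 6) = (3/9)(2/8)(1/7) = 1/84.
Weighting by the prior gives 1/4 · 2/3 = 1/6, 1/4 · 5/42 = 5/168, 1/4 · 1/21 = 1/84, 1/4 · 1/84 = 1/336; with total 71/336.
So P(r = 6 | data) = (1/336) / (71/336) = 1/71.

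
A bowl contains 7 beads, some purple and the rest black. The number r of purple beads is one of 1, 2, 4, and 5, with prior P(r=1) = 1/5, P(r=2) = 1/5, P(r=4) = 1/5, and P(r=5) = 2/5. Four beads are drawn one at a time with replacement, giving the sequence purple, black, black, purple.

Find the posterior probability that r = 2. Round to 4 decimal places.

0.2083

For each hypothesis, P(data | H) works out to: P(data | r = 1) = (1/7)(6/7)(6/7)(1/7) = 0.014994; P(data | r = 2) = (2/7)(5/7)(5/7)(2/7) = 0.041649; P(data | r = 4) = (4/7)(3/7)(3/7)(4/7) = 0.059975; P(data | r = 5) = (5/7)(2/7)(2/7)(5/7) = 0.041649.
Multiplying each by its prior: 1/5 · 0.014994 = 0.0029988, 1/5 · 0.041649 = 0.0083299, 1/5 · 0.059975 = 0.011995, 2/5 · 0.041649 = 0.01666; summing to 0.039983.
Hence P(r = 2 | data) = (0.0083299) / (0.039983) = 0.20833.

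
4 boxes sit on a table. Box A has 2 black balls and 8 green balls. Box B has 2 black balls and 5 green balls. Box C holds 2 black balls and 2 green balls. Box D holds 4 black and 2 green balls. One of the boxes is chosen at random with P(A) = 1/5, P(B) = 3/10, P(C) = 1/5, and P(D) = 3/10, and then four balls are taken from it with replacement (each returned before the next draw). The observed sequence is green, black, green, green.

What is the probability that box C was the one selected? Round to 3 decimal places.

Under each hypothesis, the probability of the observed sequence is: P(data | box A) = (8/10)(2/10)(8/10)(8/10) = 0.1024; P(data | box B) = (5/7)(2/7)(5/7)(5/7) = 0.10412; P(data | box C) = (2/4)(2/4)(2/4)(2/4) = 0.0625; P(data | box D) = (2/6)(4/6)(2/6)(2/6) = 0.024691.
Weighting by the prior gives 1/5 · 0.1024 = 0.02048, 3/10 · 0.10412 = 0.031237, 1/5 · 0.0625 = 0.0125, 3/10 · 0.024691 = 0.0074074; summing to 0.071624.
So P(box C | data) = (0.0125) / (0.071624) = 0.17452.

0.175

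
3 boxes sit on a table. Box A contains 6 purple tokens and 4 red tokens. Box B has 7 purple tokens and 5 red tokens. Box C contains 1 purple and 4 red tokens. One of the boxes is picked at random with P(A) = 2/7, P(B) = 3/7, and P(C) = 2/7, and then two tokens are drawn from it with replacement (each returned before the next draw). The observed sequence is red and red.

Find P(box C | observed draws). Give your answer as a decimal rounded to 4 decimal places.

Compute the likelihood of the observed sequence for each case: P(data | box A) = (4/10)(4/10) = 0.16; P(data | box B) = (5/12)(5/12) = 0.17361; P(data | box C) = (4/5)(4/5) = 0.64.
Multiplying each by its prior: 2/7 · 0.16 = 0.045714, 3/7 · 0.17361 = 0.074405, 2/7 · 0.64 = 0.18286; with total 0.30298.
Therefore the posterior P(box C | data) = (0.18286) / (0.30298) = 0.60354.

0.6035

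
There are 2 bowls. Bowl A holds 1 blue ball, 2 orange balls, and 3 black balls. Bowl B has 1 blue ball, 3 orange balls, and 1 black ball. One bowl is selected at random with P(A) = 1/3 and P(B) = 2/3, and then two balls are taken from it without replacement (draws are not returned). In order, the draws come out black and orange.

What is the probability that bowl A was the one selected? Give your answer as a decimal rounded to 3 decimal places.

Under each hypothesis, the probability of the observed sequence is: P(data | bowl A) = (3/6)(2/5) = 1/5; P(data | bowl B) = (1/5)(3/4) = 3/20.
Weighting by the prior gives 1/3 · 1/5 = 1/15, 2/3 · 3/20 = 1/10; with total 1/6.
So P(bowl A | data) = (1/15) / (1/6) = 2/5.

0.400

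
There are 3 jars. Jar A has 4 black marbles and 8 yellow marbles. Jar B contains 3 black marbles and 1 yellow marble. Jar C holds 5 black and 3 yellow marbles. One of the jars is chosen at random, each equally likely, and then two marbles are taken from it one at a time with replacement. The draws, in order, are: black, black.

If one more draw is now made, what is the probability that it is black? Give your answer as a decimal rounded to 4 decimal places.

0.6606

The likelihood of the observed sequence under each hypothesis: P(data | jar A) = (4/12)(4/12) = 0.11111; P(data | jar B) = (3/4)(3/4) = 0.5625; P(data | jar C) = (5/8)(5/8) = 0.39062.
Weighting by the prior gives 1/3 · 0.11111 = 0.037037, 1/3 · 0.5625 = 0.1875, 1/3 · 0.39062 = 0.13021; these sum to 0.35475.
Normalising, the posterior is P(jar A | data) = 0.1044, P(jar B | data) = 0.52855, P(jar C | data) = 0.36705.
The predictive probability is P(black next | data) = (1/3)(0.1044) + (3/4)(0.52855) + (5/8)(0.36705) = 0.66062.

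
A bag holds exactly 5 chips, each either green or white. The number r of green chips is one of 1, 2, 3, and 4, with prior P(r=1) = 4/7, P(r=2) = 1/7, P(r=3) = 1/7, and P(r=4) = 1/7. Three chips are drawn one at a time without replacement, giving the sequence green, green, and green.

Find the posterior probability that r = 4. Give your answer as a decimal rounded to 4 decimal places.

0.8000

Under each hypothesis, the probability of the observed sequence is: P(data | r = 1) = (1/5)(0/4) = 0; P(data | r = 2) = (2/5)(1/4)(0/3) = 0; P(data | r = 3) = (3/5)(2/4)(1/3) = 1/10; P(data | r = 4) = (4/5)(3/4)(2/3) = 2/5.
Weighting by the prior gives 4/7 · 0 = 0, 1/7 · 0 = 0, 1/7 · 1/10 = 1/70, 1/7 · 2/5 = 2/35; with total 1/14.
Therefore the posterior P(r = 4 | data) = (2/35) / (1/14) = 4/5.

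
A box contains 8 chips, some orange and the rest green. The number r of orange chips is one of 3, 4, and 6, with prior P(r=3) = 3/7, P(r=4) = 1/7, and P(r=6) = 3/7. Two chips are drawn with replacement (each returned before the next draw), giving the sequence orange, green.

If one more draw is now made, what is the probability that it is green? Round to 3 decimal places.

Compute the likelihood of the observed sequence for each case: P(data | r = 3) = (3/8)(5/8) = 15/64; P(data | r = 4) = (4/8)(4/8) = 1/4; P(data | r = 6) = (6/8)(2/8) = 3/16.
The prior-weighted likelihoods are 3/7 · 15/64 = 45/448, 1/7 · 1/4 = 1/28, 3/7 · 3/16 = 9/112; with total 97/448.
The posterior is then P(r = 3 | data) = 45/97, P(r = 4 | data) = 16/97, P(r = 6 | data) = 36/97.
The predictive probability is P(green next | data) = (5/8)(45/97) + (1/2)(16/97) + (1/4)(36/97) = 361/776.

0.465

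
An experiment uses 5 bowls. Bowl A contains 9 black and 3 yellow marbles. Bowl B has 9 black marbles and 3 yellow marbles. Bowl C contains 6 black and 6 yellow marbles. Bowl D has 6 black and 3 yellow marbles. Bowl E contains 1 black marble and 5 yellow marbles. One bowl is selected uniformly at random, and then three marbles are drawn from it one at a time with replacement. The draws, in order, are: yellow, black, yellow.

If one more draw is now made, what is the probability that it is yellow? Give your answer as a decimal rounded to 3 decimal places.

0.507

For each hypothesis, P(data | H) works out to: P(data | bowl A) = (3/12)(9/12)(3/12) = 0.046875; P(data | bowl B) = (3/12)(9/12)(3/12) = 0.046875; P(data | bowl C) = (6/12)(6/12)(6/12) = 0.125; P(data | bowl D) = (3/9)(6/9)(3/9) = 0.074074; P(data | bowl E) = (5/6)(1/6)(5/6) = 0.11574.
Weighting by the prior gives 1/5 · 0.046875 = 0.009375, 1/5 · 0.046875 = 0.009375, 1/5 · 0.125 = 0.025, 1/5 · 0.074074 = 0.014815, 1/5 · 0.11574 = 0.023148; with total 0.081713.
Normalising, the posterior is P(bowl A | data) = 0.11473, P(bowl B | data) = 0.11473, P(bowl C | data) = 0.30595, P(bowl D | data) = 0.1813, P(bowl E | data) = 0.28329.
So P(yellow next | data) = Σ P(yellow next | H) P(H | data) = (1/4)(0.11473) + (1/4)(0.11473) + (1/2)(0.30595) + (1/3)(0.1813) + (5/6)(0.28329) = 0.50685.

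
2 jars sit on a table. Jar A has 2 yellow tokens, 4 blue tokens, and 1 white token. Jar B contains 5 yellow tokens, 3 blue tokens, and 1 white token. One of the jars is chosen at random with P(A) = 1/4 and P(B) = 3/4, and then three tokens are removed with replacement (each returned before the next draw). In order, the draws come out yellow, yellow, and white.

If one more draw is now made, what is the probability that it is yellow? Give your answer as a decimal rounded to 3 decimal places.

Under each hypothesis, the probability of the observed sequence is: P(data | jar A) = (2/7)(2/7)(1/7) = 0.011662; P(data | jar B) = (5/9)(5/9)(1/9) = 0.034294.
Multiplying each by its prior: 1/4 · 0.011662 = 0.0029155, 3/4 · 0.034294 = 0.02572; with total 0.028636.
The posterior is then P(jar A | data) = 0.10181, P(jar B | data) = 0.89819.
Averaging over the posterior, P(yellow next | data) = (2/7)(0.10181) + (5/9)(0.89819) = 0.52808.

0.528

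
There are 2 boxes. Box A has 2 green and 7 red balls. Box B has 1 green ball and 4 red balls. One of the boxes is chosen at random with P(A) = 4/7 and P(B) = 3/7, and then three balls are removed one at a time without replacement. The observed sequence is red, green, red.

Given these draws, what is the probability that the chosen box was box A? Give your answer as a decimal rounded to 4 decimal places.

Under each hypothesis, the probability of the observed sequence is: P(data | box A) = (7/9)(2/8)(6/7) = 1/6; P(data | box B) = (4/5)(1/4)(3/3) = 1/5.
Weighting by the prior gives 4/7 · 1/6 = 2/21, 3/7 · 1/5 = 3/35; with total 19/105.
Hence P(box A | data) = (2/21) / (19/105) = 10/19.

0.5263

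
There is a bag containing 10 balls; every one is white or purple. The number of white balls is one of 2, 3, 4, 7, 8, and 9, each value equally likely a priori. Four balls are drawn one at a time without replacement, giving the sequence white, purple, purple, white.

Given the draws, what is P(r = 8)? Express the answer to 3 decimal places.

0.103

Compute the likelihood of the observed sequence for each case: P(data | r = 2) = (2/10)(8/9)(7/8)(1/7) = 1/45; P(data | r = 3) = (3/10)(7/9)(6/8)(2/7) = 1/20; P(data | r = 4) = (4/10)(6/9)(5/8)(3/7) = 1/14; P(data | r = 7) = (7/10)(3/9)(2/8)(6/7) = 1/20; P(data | r = 8) = (8/10)(2/9)(1/8)(7/7) = 1/45; P(data | r = 9) = (9/10)(1/9)(0/8) = 0.
Weighting by the prior gives 1/6 · 1/45 = 1/270, 1/6 · 1/20 = 1/120, 1/6 · 1/14 = 1/84, 1/6 · 1/20 = 1/120, 1/6 · 1/45 = 1/270, 1/6 · 0 = 0; with total 34/945.
Hence P(r = 8 | data) = (1/270) / (34/945) = 7/68.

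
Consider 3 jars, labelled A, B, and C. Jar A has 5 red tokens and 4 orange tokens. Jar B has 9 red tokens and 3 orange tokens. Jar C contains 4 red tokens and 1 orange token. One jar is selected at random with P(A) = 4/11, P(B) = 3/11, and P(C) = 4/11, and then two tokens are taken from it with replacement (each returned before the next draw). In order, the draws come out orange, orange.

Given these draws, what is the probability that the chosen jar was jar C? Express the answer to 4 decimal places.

0.1406

The likelihood of the observed sequence under each hypothesis: P(data | jar A) = (4/9)(4/9) = 0.19753; P(data | jar B) = (3/12)(3/12) = 0.0625; P(data | jar C) = (1/5)(1/5) = 0.04.
Weighting by the prior gives 4/11 · 0.19753 = 0.071829, 3/11 · 0.0625 = 0.017045, 4/11 · 0.04 = 0.014545; with total 0.10342.
Therefore the posterior P(jar C | data) = (0.014545) / (0.10342) = 0.14064.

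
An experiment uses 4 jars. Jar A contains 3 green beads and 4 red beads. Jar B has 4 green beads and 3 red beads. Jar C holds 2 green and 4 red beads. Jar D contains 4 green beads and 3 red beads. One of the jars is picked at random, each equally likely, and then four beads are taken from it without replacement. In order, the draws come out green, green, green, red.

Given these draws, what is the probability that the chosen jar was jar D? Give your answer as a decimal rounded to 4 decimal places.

The likelihood of the observed sequence under each hypothesis: P(data | jar A) = (3/7)(2/6)(1/5)(4/4) = 1/35; P(data | jar B) = (4/7)(3/6)(2/5)(3/4) = 3/35; P(data | jar C) = (2/6)(1/5)(0/4) = 0; P(data | jar D) = (4/7)(3/6)(2/5)(3/4) = 3/35.
Multiplying each by its prior: 1/4 · 1/35 = 1/140, 1/4 · 3/35 = 3/140, 1/4 · 0 = 0, 1/4 · 3/35 = 3/140; summing to 1/20.
By Bayes' rule, P(jar D | data) = (3/140) / (1/20) = 3/7.

0.4286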